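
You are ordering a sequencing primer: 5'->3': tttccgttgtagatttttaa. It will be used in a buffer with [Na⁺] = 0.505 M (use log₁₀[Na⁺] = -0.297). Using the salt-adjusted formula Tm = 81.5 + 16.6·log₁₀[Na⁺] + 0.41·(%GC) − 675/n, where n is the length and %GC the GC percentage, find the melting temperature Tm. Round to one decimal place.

53.1°C

Length n = 20. Counting bases: G=3, C=2, A=4, T=11
G+C = 5, so %GC = 5/20 × 100 = 25%
Salt term: 16.6 × (-0.297) = -4.93
GC term: 0.41 × 25 = 10.25; length term: −675/20 = −33.75
Tm = 81.5 + (-4.93) + 10.25 − 33.75 = 53.07 → 53.1°C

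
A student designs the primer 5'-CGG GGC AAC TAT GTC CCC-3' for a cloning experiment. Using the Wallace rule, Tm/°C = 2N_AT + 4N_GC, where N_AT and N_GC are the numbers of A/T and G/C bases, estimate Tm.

60°C

Base counts: G=5, T=3, C=7, A=3
A+T = 6, G+C = 12
Tm = 4·12 + 2·6 = 48 + 12 = 60°C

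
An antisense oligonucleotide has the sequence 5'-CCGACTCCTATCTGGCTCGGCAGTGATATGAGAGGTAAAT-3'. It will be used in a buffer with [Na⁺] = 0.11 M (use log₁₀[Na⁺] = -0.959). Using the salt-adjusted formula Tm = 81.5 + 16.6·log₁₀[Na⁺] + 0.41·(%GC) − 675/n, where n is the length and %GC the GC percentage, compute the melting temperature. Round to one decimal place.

69.2°C

Length n = 40. Scanning the sequence gives A=10, T=10, C=9, G=11.
G+C = 20, so %GC = 20/40 × 100 = 50%
Salt term: 16.6 × (-0.959) = -15.919
GC term: 0.41 × 50 = 20.5; length term: −675/40 = −16.875
Tm = 81.5 + (-15.919) + 20.5 − 16.875 = 69.206 → 69.2°C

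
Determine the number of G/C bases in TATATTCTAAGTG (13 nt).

3

Base counts: A=4, G=2, C=1, T=6
G+C = 2 + 1 = 3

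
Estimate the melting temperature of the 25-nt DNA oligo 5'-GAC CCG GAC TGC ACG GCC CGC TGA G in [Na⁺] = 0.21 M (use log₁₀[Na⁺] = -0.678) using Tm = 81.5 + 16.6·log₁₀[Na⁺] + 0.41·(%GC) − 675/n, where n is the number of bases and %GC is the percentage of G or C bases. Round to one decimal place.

Length n = 25. Scanning the sequence gives A=4, C=10, T=2, G=9.
G+C = 19, so %GC = 19/25 × 100 = 76%
Salt term: 16.6 × (-0.678) = -11.255
GC term: 0.41 × 76 = 31.16; length term: −675/25 = −27
Tm = 81.5 + (-11.255) + 31.16 − 27 = 74.405 → 74.4°C

74.4°C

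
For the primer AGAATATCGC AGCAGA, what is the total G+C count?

7

Scanning the sequence gives C=3, G=4, T=2, A=7.
G+C = 4 + 3 = 7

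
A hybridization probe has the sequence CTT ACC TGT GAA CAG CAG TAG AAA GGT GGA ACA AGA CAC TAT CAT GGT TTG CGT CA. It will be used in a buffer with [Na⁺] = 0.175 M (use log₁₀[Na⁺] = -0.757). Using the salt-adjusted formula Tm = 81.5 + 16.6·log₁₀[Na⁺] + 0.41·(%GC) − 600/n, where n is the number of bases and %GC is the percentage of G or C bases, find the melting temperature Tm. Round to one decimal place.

Length n = 56. Scanning the sequence gives A=18, T=13, G=14, C=11.
G+C = 25, so %GC = 25/56 × 100 = 44.643%
Salt term: 16.6 × (-0.757) = -12.566
GC term: 0.41 × 44.643 = 18.304; length term: −600/56 = −10.714
Tm = 81.5 + (-12.566) + 18.304 − 10.714 = 76.524 → 76.5°C

76.5°C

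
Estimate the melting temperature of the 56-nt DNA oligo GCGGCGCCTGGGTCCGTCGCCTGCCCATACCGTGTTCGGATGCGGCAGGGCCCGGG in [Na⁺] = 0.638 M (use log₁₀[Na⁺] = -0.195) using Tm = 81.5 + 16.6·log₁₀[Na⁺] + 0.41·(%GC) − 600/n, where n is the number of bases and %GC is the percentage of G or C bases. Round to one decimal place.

99.0°C

Length n = 56. Scanning the sequence gives G=23, T=9, C=20, A=4.
G+C = 43, so %GC = 43/56 × 100 = 76.786%
Salt term: 16.6 × (-0.195) = -3.237
GC term: 0.41 × 76.786 = 31.482; length term: −600/56 = −10.714
Tm = 81.5 + (-3.237) + 31.482 − 10.714 = 99.031 → 99.0°C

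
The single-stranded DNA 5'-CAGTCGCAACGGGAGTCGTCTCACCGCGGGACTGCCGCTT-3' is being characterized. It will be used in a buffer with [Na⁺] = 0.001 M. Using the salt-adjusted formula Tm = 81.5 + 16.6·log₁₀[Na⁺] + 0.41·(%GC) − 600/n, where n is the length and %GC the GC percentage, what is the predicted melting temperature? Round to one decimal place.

Length n = 40. Scanning the sequence gives A=6, T=7, C=14, G=13.
G+C = 27, so %GC = 27/40 × 100 = 67.5%
Salt term: 16.6 × (-3) = -49.8
GC term: 0.41 × 67.5 = 27.675; length term: −600/40 = −15
Tm = 81.5 + (-49.8) + 27.675 − 15 = 44.375 → 44.4°C

44.4°C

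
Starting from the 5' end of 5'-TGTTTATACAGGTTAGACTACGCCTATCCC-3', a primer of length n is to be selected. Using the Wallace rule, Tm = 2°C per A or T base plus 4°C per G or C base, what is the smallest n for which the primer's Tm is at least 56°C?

n = 21

First 20 bases: TGTTTATACAGGTTAGACTA → Tm = 52°C (< 56°C)
First 21 bases: TGTTTATACAGGTTAGACTAC → Tm = 56°C (≥ 56°C)
Each additional base adds 2°C (A/T) or 4°C (G/C), so Tm is non-decreasing in n; n = 21 is the first length to reach 56°C.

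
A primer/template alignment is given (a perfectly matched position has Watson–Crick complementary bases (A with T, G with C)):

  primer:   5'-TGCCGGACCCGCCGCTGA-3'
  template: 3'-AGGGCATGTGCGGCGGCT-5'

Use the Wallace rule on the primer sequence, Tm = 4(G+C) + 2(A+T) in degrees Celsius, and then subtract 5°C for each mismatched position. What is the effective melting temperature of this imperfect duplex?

44°C

Primer base counts: A=2, T=2, G=6, C=8 → A+T=4, G+C=14
Perfect-match Tm = 2(4) + 4(14) = 8 + 56 = 64°C
Mismatches (positions where the bases are not complementary): 4 (at positions 2, 6, 9, 16)
Effective Tm = 64 − 4×5 = 64 − 20 = 44°C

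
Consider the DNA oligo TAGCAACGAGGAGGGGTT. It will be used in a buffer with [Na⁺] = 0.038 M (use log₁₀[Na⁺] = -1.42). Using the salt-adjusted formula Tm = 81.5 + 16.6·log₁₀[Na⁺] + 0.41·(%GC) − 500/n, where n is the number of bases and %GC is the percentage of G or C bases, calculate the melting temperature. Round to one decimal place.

Length n = 18. Scanning the sequence gives A=5, G=8, T=3, C=2.
G+C = 10, so %GC = 10/18 × 100 = 55.556%
Salt term: 16.6 × (-1.42) = -23.572
GC term: 0.41 × 55.556 = 22.778; length term: −500/18 = −27.778
Tm = 81.5 + (-23.572) + 22.778 − 27.778 = 52.928 → 52.9°C

52.9°C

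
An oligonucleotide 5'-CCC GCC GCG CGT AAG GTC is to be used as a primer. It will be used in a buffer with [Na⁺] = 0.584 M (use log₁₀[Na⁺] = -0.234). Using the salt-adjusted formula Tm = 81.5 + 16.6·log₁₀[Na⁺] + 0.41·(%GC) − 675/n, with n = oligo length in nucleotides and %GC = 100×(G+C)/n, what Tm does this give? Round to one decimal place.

72.0°C

Length n = 18. Base counts: T=2, C=8, A=2, G=6
G+C = 14, so %GC = 14/18 × 100 = 77.778%
Salt term: 16.6 × (-0.234) = -3.884
GC term: 0.41 × 77.778 = 31.889; length term: −675/18 = −37.5
Tm = 81.5 + (-3.884) + 31.889 − 37.5 = 72.005 → 72.0°C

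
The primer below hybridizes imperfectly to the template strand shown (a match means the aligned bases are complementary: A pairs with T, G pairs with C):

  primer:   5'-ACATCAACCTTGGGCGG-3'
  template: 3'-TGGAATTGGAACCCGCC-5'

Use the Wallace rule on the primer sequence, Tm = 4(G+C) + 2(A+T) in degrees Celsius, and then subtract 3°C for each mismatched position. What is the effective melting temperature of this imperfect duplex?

Primer base counts: A=4, T=3, G=5, C=5 → A+T=7, G+C=10
Perfect-match Tm = 2(7) + 4(10) = 14 + 40 = 54°C
Mismatches (positions where the bases are not complementary): 2 (at positions 3, 5)
Effective Tm = 54 − 2×3 = 54 − 6 = 48°C

48°C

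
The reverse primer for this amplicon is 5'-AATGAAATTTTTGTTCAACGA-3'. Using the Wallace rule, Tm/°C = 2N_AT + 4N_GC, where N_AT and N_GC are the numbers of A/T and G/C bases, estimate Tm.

52°C

Scanning the sequence gives G=3, T=8, A=8, C=2.
A+T = 16, G+C = 5
Tm = 4·5 + 2·16 = 20 + 32 = 52°C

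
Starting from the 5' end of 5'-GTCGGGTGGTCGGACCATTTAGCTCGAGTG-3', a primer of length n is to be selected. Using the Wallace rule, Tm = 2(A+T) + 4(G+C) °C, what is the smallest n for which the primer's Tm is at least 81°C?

n = 26

First 25 bases: GTCGGGTGGTCGGACCATTTAGCTC → Tm = 80°C (< 81°C)
First 26 bases: GTCGGGTGGTCGGACCATTTAGCTCG → Tm = 84°C (≥ 81°C)
Since every base adds ≥2°C, Tm only increases with n, so the threshold is first crossed at n = 26.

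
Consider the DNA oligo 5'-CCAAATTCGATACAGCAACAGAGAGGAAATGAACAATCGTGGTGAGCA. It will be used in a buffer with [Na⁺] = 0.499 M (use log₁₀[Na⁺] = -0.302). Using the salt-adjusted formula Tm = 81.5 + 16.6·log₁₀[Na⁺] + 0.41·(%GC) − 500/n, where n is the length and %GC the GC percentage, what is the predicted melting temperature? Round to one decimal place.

84.0°C

Length n = 48. Counting bases: T=7, G=12, A=20, C=9
G+C = 21, so %GC = 21/48 × 100 = 43.75%
Salt term: 16.6 × (-0.302) = -5.013
GC term: 0.41 × 43.75 = 17.938; length term: −500/48 = −10.417
Tm = 81.5 + (-5.013) + 17.938 − 10.417 = 84.008 → 84.0°C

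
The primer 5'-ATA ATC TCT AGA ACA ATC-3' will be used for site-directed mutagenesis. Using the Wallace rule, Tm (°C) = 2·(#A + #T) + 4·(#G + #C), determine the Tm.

Counting bases: T=5, G=1, C=4, A=8
AT pairs contribute 13, GC pairs contribute 5.
Tm = 4·5 + 2·13 = 20 + 26 = 46°C

46°C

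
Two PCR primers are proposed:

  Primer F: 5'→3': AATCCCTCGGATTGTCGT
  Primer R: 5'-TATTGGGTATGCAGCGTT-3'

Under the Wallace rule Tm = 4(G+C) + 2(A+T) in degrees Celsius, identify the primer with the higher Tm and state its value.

Primer F: A+T=9, G+C=9 → Tm = 2(9)+4(9) = 54°C
Primer R: A+T=10, G+C=8 → Tm = 2(10)+4(8) = 52°C
54°C vs 52°C → primer F is higher.

Primer F, 54°C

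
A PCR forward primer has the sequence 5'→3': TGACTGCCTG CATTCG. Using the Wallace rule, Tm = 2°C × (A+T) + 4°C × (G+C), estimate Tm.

50°C

Counting bases: A=2, T=5, G=4, C=5
A+T = 7, G+C = 9
Tm = 2×7 + 4×9 = 50°C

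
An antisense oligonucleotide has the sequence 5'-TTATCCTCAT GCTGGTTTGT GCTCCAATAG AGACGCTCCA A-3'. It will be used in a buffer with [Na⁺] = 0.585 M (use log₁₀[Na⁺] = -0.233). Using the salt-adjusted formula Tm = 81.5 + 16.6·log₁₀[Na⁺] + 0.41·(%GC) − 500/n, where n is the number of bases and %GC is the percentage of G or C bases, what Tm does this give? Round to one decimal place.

Length n = 41. Base counts: A=9, C=11, T=13, G=8
G+C = 19, so %GC = 19/41 × 100 = 46.341%
Salt term: 16.6 × (-0.233) = -3.868
GC term: 0.41 × 46.341 = 19; length term: −500/41 = −12.195
Tm = 81.5 + (-3.868) + 19 − 12.195 = 84.437 → 84.4°C

84.4°C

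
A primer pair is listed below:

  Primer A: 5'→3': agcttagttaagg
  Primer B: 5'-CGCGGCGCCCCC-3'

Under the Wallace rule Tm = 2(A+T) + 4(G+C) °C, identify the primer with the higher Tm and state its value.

Primer B, 48°C

Primer A: A+T=8, G+C=5 → Tm = 2(8)+4(5) = 36°C
Primer B: A+T=0, G+C=12 → Tm = 2(0)+4(12) = 48°C
36°C vs 48°C → primer B is higher.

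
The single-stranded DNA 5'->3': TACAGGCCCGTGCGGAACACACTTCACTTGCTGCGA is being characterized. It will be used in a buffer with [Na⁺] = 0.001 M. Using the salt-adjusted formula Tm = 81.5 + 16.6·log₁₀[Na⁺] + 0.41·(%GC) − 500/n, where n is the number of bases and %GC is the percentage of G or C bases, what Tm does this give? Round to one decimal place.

41.7°C

Length n = 36. Base counts: A=8, G=9, C=12, T=7
G+C = 21, so %GC = 21/36 × 100 = 58.333%
Salt term: 16.6 × (-3) = -49.8
GC term: 0.41 × 58.333 = 23.917; length term: −500/36 = −13.889
Tm = 81.5 + (-49.8) + 23.917 − 13.889 = 41.728 → 41.7°C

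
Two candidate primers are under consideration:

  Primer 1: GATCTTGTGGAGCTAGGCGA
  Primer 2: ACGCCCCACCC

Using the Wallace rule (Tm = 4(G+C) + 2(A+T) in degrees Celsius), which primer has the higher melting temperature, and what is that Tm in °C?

Primer 1, 62°C

Primer 1: A+T=9, G+C=11 → Tm = 2(9)+4(11) = 62°C
Primer 2: A+T=2, G+C=9 → Tm = 2(2)+4(9) = 40°C
62°C vs 40°C → primer 1 is higher.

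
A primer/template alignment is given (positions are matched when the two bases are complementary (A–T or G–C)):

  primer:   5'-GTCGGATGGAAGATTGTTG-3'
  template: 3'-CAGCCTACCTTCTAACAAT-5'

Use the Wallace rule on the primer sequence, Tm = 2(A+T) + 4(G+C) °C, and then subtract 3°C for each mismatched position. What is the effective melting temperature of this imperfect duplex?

Primer base counts: A=4, T=6, G=8, C=1 → A+T=10, G+C=9
Perfect-match Tm = 2(10) + 4(9) = 20 + 36 = 56°C
Mismatches (positions where the bases are not complementary): 1 (at position 19)
Effective Tm = 56 − 1×3 = 56 − 3 = 53°C

53°C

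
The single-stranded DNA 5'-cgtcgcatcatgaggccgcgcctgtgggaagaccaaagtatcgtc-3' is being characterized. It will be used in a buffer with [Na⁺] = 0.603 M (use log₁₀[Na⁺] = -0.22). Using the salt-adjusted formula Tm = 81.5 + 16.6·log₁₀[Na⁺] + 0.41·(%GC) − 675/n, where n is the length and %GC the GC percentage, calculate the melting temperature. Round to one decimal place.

Length n = 45. Scanning the sequence gives C=13, T=8, G=14, A=10.
G+C = 27, so %GC = 27/45 × 100 = 60%
Salt term: 16.6 × (-0.22) = -3.652
GC term: 0.41 × 60 = 24.6; length term: −675/45 = −15
Tm = 81.5 + (-3.652) + 24.6 − 15 = 87.448 → 87.4°C

87.4°C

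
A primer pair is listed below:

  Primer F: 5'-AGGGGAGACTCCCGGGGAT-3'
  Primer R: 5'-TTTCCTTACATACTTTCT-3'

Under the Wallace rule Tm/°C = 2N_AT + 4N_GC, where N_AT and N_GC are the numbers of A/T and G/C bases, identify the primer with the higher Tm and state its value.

Primer F, 64°C

Primer F: A+T=6, G+C=13 → Tm = 2(6)+4(13) = 64°C
Primer R: A+T=13, G+C=5 → Tm = 2(13)+4(5) = 46°C
64°C vs 46°C → primer F is higher.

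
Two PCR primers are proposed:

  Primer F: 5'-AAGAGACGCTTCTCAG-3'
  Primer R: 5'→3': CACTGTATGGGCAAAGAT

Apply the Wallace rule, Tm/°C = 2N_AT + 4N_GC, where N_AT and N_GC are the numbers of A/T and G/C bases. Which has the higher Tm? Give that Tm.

Primer F: A+T=8, G+C=8 → Tm = 2(8)+4(8) = 48°C
Primer R: A+T=10, G+C=8 → Tm = 2(10)+4(8) = 52°C
48°C vs 52°C → primer R is higher.

Primer R, 52°C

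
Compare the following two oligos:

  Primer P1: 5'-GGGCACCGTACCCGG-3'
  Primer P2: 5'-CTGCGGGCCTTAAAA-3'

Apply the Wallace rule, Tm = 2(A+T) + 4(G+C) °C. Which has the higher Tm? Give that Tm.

Primer P1, 54°C

Primer P1: A+T=3, G+C=12 → Tm = 2(3)+4(12) = 54°C
Primer P2: A+T=7, G+C=8 → Tm = 2(7)+4(8) = 46°C
54°C vs 46°C → primer P1 is higher.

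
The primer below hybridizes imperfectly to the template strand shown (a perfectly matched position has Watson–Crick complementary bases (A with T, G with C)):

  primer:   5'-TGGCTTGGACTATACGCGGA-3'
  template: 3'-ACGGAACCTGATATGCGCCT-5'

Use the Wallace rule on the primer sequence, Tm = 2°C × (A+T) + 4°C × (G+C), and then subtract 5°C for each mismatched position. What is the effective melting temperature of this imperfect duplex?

57°C

Primer base counts: A=4, T=5, G=7, C=4 → A+T=9, G+C=11
Perfect-match Tm = 2(9) + 4(11) = 18 + 44 = 62°C
Mismatches (positions where the bases are not complementary): 1 (at position 3)
Effective Tm = 62 − 1×5 = 62 − 5 = 57°C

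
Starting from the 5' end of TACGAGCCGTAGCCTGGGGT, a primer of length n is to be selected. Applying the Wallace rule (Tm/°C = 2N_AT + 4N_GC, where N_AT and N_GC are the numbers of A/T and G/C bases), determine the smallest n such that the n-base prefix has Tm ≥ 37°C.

n = 12

First 11 bases: TACGAGCCGTA → Tm = 34°C (< 37°C)
First 12 bases: TACGAGCCGTAG → Tm = 38°C (≥ 37°C)
Each additional base adds 2°C (A/T) or 4°C (G/C), so Tm is non-decreasing in n; n = 12 is the first length to reach 37°C.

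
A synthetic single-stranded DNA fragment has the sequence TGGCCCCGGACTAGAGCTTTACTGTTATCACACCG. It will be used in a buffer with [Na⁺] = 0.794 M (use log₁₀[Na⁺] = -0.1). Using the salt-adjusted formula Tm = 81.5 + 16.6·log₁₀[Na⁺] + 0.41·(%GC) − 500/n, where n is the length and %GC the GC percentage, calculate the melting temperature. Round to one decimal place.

Length n = 35. Scanning the sequence gives C=11, T=9, A=7, G=8.
G+C = 19, so %GC = 19/35 × 100 = 54.286%
Salt term: 16.6 × (-0.1) = -1.66
GC term: 0.41 × 54.286 = 22.257; length term: −500/35 = −14.286
Tm = 81.5 + (-1.66) + 22.257 − 14.286 = 87.811 → 87.8°C

87.8°C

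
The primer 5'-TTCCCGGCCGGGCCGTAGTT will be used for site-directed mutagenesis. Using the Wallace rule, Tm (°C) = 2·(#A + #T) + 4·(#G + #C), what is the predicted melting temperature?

68°C

Counting bases: G=7, A=1, T=5, C=7
So N_AT = 6 and N_GC = 14.
Tm = 4·14 + 2·6 = 56 + 12 = 68°C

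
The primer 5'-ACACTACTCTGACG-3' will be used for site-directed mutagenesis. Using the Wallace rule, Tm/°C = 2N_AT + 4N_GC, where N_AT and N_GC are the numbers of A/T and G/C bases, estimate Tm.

Base counts: T=3, A=4, C=5, G=2
So N_AT = 7 and N_GC = 7.
Tm = 2(7) + 4(7) = 14 + 28 = 42°C

42°C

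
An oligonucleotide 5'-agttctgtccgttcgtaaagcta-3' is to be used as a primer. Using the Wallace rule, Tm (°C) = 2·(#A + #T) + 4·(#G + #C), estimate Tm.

Counting bases: T=8, C=5, A=5, G=5
So N_AT = 13 and N_GC = 10.
Tm = 2×13 + 4×10 = 66°C

66°C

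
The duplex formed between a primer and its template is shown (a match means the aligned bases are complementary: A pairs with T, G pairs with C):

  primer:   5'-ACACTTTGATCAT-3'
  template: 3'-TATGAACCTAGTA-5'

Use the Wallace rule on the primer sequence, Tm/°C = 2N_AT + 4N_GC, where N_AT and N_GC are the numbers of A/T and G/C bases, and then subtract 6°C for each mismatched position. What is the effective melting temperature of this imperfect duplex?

22°C

Primer base counts: A=4, T=5, G=1, C=3 → A+T=9, G+C=4
Perfect-match Tm = 2(9) + 4(4) = 18 + 16 = 34°C
Mismatches (positions where the bases are not complementary): 2 (at positions 2, 7)
Effective Tm = 34 − 2×6 = 34 − 12 = 22°C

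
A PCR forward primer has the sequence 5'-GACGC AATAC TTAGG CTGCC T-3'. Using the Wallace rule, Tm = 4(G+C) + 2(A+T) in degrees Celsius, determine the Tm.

Base counts: A=5, C=6, G=5, T=5
AT pairs contribute 10, GC pairs contribute 11.
Tm = 2×10 + 4×11 = 64°C

64°C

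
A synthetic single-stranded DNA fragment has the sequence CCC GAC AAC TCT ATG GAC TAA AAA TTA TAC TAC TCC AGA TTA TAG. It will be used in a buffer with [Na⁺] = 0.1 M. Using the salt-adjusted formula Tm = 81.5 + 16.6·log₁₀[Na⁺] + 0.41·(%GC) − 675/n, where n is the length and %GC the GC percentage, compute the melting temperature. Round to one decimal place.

64.5°C

Length n = 45. Scanning the sequence gives C=11, T=12, A=17, G=5.
G+C = 16, so %GC = 16/45 × 100 = 35.556%
Salt term: 16.6 × (-1) = -16.6
GC term: 0.41 × 35.556 = 14.578; length term: −675/45 = −15
Tm = 81.5 + (-16.6) + 14.578 − 15 = 64.478 → 64.5°C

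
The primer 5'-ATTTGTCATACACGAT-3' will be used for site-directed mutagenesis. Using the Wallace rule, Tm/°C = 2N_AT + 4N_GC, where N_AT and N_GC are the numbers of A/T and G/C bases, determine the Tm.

C=3, T=6, A=5, G=2
So N_AT = 11 and N_GC = 5.
Tm = 4·5 + 2·11 = 20 + 22 = 42°C

42°C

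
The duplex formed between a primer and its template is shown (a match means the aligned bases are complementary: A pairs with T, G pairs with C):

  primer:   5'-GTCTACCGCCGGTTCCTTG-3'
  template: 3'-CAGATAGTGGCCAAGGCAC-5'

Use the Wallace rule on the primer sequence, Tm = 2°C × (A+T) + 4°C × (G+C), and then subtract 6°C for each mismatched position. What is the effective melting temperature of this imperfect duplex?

Primer base counts: A=1, T=6, G=5, C=7 → A+T=7, G+C=12
Perfect-match Tm = 2(7) + 4(12) = 14 + 48 = 62°C
Mismatches (positions where the bases are not complementary): 3 (at positions 6, 8, 17)
Effective Tm = 62 − 3×6 = 62 − 18 = 44°C

44°C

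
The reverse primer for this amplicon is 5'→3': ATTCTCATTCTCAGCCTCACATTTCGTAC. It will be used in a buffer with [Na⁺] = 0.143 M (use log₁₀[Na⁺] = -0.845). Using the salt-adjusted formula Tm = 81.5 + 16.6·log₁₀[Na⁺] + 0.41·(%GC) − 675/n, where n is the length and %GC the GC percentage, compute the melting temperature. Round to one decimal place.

Length n = 29. A=6, T=11, G=2, C=10
G+C = 12, so %GC = 12/29 × 100 = 41.379%
Salt term: 16.6 × (-0.845) = -14.027
GC term: 0.41 × 41.379 = 16.965; length term: −675/29 = −23.276
Tm = 81.5 + (-14.027) + 16.965 − 23.276 = 61.162 → 61.2°C

61.2°C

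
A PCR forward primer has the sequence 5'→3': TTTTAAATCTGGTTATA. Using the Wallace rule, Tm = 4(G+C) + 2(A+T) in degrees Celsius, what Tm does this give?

40°C

Base counts: T=9, G=2, C=1, A=5
A+T = 14, G+C = 3
Tm = 2(14) + 4(3) = 28 + 12 = 40°C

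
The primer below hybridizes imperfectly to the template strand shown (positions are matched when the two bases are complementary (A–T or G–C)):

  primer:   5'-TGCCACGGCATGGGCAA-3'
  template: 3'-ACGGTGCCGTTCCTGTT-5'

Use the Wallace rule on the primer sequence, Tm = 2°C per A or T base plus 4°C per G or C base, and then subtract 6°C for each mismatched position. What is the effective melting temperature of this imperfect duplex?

44°C

Primer base counts: A=4, T=2, G=6, C=5 → A+T=6, G+C=11
Perfect-match Tm = 2(6) + 4(11) = 12 + 44 = 56°C
Mismatches (positions where the bases are not complementary): 2 (at positions 11, 14)
Effective Tm = 56 − 2×6 = 56 − 12 = 44°C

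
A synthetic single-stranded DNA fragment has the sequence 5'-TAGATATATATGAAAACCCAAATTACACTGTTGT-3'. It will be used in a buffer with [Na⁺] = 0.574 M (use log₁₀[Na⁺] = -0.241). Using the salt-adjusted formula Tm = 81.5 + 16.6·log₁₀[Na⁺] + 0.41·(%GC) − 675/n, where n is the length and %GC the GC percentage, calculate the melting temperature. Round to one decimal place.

Length n = 34. T=11, A=14, C=5, G=4
G+C = 9, so %GC = 9/34 × 100 = 26.471%
Salt term: 16.6 × (-0.241) = -4.001
GC term: 0.41 × 26.471 = 10.853; length term: −675/34 = −19.853
Tm = 81.5 + (-4.001) + 10.853 − 19.853 = 68.499 → 68.5°C

68.5°C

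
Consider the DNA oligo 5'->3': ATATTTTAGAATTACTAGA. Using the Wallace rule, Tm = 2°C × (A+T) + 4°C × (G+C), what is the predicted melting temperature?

44°C

Counting bases: C=1, T=8, A=8, G=2
So N_AT = 16 and N_GC = 3.
Tm = 2(16) + 4(3) = 32 + 12 = 44°C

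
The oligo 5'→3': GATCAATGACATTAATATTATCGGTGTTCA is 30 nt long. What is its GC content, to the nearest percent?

Counting bases: G=5, A=10, T=11, C=4
G+C = 5 + 4 = 9 out of 30 bases
%GC = 9/30 × 100 = 30% ≈ 30%

30%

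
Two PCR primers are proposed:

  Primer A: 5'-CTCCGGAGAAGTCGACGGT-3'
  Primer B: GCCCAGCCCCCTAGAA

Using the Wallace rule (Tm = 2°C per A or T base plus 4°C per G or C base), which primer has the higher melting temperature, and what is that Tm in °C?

Primer A, 62°C

Primer A: A+T=7, G+C=12 → Tm = 2(7)+4(12) = 62°C
Primer B: A+T=5, G+C=11 → Tm = 2(5)+4(11) = 54°C
62°C vs 54°C → primer A is higher.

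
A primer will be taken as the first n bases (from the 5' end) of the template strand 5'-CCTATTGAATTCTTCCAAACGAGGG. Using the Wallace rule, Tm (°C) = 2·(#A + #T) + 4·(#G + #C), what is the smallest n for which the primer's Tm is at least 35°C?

First 13 bases: CCTATTGAATTCT → Tm = 34°C (< 35°C)
First 14 bases: CCTATTGAATTCTT → Tm = 36°C (≥ 35°C)
Each additional base adds 2°C (A/T) or 4°C (G/C), so Tm is non-decreasing in n; n = 14 is the first length to reach 35°C.

n = 14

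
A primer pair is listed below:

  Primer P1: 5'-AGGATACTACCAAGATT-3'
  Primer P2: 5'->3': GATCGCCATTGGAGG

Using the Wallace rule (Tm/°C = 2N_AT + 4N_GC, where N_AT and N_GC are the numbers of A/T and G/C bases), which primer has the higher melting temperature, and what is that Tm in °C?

Primer P2, 48°C

Primer P1: A+T=11, G+C=6 → Tm = 2(11)+4(6) = 46°C
Primer P2: A+T=6, G+C=9 → Tm = 2(6)+4(9) = 48°C
46°C vs 48°C → primer P2 is higher.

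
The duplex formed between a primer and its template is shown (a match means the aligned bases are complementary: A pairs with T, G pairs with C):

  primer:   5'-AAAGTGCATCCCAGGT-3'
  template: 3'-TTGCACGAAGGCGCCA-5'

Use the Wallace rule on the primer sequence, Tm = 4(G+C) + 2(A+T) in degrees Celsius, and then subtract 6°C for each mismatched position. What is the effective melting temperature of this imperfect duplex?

24°C

Primer base counts: A=5, T=3, G=4, C=4 → A+T=8, G+C=8
Perfect-match Tm = 2(8) + 4(8) = 16 + 32 = 48°C
Mismatches (positions where the bases are not complementary): 4 (at positions 3, 8, 12, 13)
Effective Tm = 48 − 4×6 = 48 − 24 = 24°C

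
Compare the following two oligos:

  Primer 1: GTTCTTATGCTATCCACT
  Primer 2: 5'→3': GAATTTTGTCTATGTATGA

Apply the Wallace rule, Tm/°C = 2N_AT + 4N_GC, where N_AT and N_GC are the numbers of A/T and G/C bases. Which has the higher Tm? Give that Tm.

Primer 1: A+T=11, G+C=7 → Tm = 2(11)+4(7) = 50°C
Primer 2: A+T=14, G+C=5 → Tm = 2(14)+4(5) = 48°C
50°C vs 48°C → primer 1 is higher.

Primer 1, 50°C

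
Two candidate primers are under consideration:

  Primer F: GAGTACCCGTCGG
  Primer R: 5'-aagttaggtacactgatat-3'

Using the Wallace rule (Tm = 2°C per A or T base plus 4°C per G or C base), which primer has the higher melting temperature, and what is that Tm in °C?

Primer F: A+T=4, G+C=9 → Tm = 2(4)+4(9) = 44°C
Primer R: A+T=13, G+C=6 → Tm = 2(13)+4(6) = 50°C
44°C vs 50°C → primer R is higher.

Primer R, 50°C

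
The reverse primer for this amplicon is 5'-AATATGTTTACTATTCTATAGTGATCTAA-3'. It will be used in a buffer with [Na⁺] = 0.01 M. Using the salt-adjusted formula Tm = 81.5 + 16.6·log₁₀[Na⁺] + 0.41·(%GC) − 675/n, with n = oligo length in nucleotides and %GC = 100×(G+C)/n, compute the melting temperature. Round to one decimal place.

33.5°C

Length n = 29. T=13, A=10, C=3, G=3
G+C = 6, so %GC = 6/29 × 100 = 20.69%
Salt term: 16.6 × (-2) = -33.2
GC term: 0.41 × 20.69 = 8.483; length term: −675/29 = −23.276
Tm = 81.5 + (-33.2) + 8.483 − 23.276 = 33.507 → 33.5°C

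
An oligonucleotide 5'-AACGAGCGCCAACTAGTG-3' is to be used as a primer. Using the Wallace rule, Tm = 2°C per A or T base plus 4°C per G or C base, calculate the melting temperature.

56°C

Counting bases: G=5, T=2, A=6, C=5
A+T = 8, G+C = 10
Tm = 2×8 + 4×10 = 56°C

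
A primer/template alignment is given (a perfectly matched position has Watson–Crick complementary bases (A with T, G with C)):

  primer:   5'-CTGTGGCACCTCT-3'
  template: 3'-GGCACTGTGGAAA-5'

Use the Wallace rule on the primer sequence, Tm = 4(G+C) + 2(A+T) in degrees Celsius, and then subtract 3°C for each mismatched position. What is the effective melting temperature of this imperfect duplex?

Primer base counts: A=1, T=4, G=3, C=5 → A+T=5, G+C=8
Perfect-match Tm = 2(5) + 4(8) = 10 + 32 = 42°C
Mismatches (positions where the bases are not complementary): 3 (at positions 2, 6, 12)
Effective Tm = 42 − 3×3 = 42 − 9 = 33°C

33°C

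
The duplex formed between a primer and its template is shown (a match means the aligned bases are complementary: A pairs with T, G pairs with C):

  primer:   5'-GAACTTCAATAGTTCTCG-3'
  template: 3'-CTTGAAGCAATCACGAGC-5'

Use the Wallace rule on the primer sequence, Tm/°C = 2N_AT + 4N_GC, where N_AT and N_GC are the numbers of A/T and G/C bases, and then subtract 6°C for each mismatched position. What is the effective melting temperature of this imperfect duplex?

Primer base counts: A=5, T=6, G=3, C=4 → A+T=11, G+C=7
Perfect-match Tm = 2(11) + 4(7) = 22 + 28 = 50°C
Mismatches (positions where the bases are not complementary): 3 (at positions 8, 9, 14)
Effective Tm = 50 − 3×6 = 50 − 18 = 32°C

32°C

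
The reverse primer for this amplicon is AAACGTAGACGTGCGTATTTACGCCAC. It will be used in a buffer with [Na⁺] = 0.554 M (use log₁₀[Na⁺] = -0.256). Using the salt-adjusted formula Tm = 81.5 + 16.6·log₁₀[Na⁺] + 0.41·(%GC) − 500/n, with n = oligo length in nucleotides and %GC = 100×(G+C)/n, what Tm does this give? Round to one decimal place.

Length n = 27. Scanning the sequence gives C=7, G=6, A=8, T=6.
G+C = 13, so %GC = 13/27 × 100 = 48.148%
Salt term: 16.6 × (-0.256) = -4.25
GC term: 0.41 × 48.148 = 19.741; length term: −500/27 = −18.519
Tm = 81.5 + (-4.25) + 19.741 − 18.519 = 78.472 → 78.5°C

78.5°C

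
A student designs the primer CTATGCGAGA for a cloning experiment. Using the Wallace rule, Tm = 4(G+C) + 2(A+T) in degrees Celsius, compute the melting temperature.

Scanning the sequence gives G=3, C=2, A=3, T=2.
A+T = 5, G+C = 5
Tm = 2×5 + 4×5 = 30°C

30°C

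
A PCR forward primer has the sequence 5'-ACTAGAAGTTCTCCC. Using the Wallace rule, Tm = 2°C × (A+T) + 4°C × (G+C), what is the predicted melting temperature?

44°C

A=4, T=4, G=2, C=5
A+T = 8, G+C = 7
Tm = 2×8 + 4×7 = 44°C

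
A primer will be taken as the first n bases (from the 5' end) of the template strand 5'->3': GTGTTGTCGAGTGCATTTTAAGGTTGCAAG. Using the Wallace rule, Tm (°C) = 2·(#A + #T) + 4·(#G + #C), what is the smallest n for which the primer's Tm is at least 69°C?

First 24 bases: GTGTTGTCGAGTGCATTTTAAGGT → Tm = 68°C (< 69°C)
First 25 bases: GTGTTGTCGAGTGCATTTTAAGGTT → Tm = 70°C (≥ 69°C)
Since every base adds ≥2°C, Tm only increases with n, so the threshold is first crossed at n = 25.

n = 25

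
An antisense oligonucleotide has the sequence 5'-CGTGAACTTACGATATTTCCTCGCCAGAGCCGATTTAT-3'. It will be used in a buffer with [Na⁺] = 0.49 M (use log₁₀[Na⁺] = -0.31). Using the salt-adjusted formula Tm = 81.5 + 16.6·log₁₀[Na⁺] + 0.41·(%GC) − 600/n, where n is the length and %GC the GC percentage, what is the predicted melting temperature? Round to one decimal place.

78.9°C

Length n = 38. Base counts: C=10, G=7, A=9, T=12
G+C = 17, so %GC = 17/38 × 100 = 44.737%
Salt term: 16.6 × (-0.31) = -5.146
GC term: 0.41 × 44.737 = 18.342; length term: −600/38 = −15.789
Tm = 81.5 + (-5.146) + 18.342 − 15.789 = 78.907 → 78.9°C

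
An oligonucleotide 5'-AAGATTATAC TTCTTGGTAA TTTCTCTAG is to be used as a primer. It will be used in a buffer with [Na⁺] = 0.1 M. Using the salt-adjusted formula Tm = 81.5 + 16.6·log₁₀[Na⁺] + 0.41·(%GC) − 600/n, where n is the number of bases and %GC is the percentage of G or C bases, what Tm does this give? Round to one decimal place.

55.5°C

Length n = 29. Scanning the sequence gives G=4, T=13, C=4, A=8.
G+C = 8, so %GC = 8/29 × 100 = 27.586%
Salt term: 16.6 × (-1) = -16.6
GC term: 0.41 × 27.586 = 11.31; length term: −600/29 = −20.69
Tm = 81.5 + (-16.6) + 11.31 − 20.69 = 55.52 → 55.5°C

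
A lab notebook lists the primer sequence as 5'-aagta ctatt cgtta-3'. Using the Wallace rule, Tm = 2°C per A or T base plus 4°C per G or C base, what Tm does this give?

Counting bases: G=2, A=5, T=6, C=2
AT pairs contribute 11, GC pairs contribute 4.
Tm = 2(11) + 4(4) = 22 + 16 = 38°C

38°C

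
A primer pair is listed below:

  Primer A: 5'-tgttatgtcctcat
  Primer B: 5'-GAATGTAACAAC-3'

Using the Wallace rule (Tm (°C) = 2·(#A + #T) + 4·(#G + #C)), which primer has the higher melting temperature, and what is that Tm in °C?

Primer A: A+T=9, G+C=5 → Tm = 2(9)+4(5) = 38°C
Primer B: A+T=8, G+C=4 → Tm = 2(8)+4(4) = 32°C
38°C vs 32°C → primer A is higher.

Primer A, 38°C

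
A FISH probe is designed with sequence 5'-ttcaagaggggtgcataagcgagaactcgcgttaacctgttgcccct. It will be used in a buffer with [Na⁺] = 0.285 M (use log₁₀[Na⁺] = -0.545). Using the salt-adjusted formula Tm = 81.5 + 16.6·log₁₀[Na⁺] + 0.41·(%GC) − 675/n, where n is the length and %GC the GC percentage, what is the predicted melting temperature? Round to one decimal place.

Length n = 47. Counting bases: T=11, C=12, G=13, A=11
G+C = 25, so %GC = 25/47 × 100 = 53.191%
Salt term: 16.6 × (-0.545) = -9.047
GC term: 0.41 × 53.191 = 21.808; length term: −675/47 = −14.362
Tm = 81.5 + (-9.047) + 21.808 − 14.362 = 79.899 → 79.9°C

79.9°C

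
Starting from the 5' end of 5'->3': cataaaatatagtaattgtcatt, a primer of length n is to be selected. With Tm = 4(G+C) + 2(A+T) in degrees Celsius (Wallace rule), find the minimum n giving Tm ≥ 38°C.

n = 17

First 16 bases: CATAAAATATAGTAAT → Tm = 36°C (< 38°C)
First 17 bases: CATAAAATATAGTAATT → Tm = 38°C (≥ 38°C)
Each additional base adds 2°C (A/T) or 4°C (G/C), so Tm is non-decreasing in n; n = 17 is the first length to reach 38°C.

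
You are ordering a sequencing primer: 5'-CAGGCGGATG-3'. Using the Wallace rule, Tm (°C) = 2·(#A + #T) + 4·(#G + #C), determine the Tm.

34°C

Scanning the sequence gives A=2, G=5, C=2, T=1.
So N_AT = 3 and N_GC = 7.
Tm = 4·7 + 2·3 = 28 + 6 = 34°C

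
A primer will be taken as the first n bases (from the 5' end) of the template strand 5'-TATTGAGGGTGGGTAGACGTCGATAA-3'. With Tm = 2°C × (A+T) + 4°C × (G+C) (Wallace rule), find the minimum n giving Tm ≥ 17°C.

First 6 bases: TATTGA → Tm = 14°C (< 17°C)
First 7 bases: TATTGAG → Tm = 18°C (≥ 17°C)
Each additional base adds 2°C (A/T) or 4°C (G/C), so Tm is non-decreasing in n; n = 7 is the first length to reach 17°C.

n = 7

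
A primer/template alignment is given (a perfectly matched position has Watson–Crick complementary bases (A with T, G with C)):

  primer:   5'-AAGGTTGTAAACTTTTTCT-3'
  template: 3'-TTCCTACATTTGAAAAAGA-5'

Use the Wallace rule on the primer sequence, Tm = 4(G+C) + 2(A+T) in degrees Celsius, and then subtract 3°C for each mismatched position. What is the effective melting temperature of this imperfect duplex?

45°C

Primer base counts: A=5, T=9, G=3, C=2 → A+T=14, G+C=5
Perfect-match Tm = 2(14) + 4(5) = 28 + 20 = 48°C
Mismatches (positions where the bases are not complementary): 1 (at position 5)
Effective Tm = 48 − 1×3 = 48 − 3 = 45°C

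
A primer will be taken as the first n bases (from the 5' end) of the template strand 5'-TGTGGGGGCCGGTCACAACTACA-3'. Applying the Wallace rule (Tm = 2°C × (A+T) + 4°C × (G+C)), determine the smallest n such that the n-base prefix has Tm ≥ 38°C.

First 10 bases: TGTGGGGGCC → Tm = 36°C (< 38°C)
First 11 bases: TGTGGGGGCCG → Tm = 40°C (≥ 38°C)
Each additional base adds 2°C (A/T) or 4°C (G/C), so Tm is non-decreasing in n; n = 11 is the first length to reach 38°C.

n = 11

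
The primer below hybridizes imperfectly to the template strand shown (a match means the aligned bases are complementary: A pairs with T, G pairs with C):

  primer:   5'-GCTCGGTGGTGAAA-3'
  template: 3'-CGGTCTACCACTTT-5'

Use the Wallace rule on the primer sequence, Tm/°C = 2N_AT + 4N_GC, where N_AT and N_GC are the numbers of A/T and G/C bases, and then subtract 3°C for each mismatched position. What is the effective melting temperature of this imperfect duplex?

35°C

Primer base counts: A=3, T=3, G=6, C=2 → A+T=6, G+C=8
Perfect-match Tm = 2(6) + 4(8) = 12 + 32 = 44°C
Mismatches (positions where the bases are not complementary): 3 (at positions 3, 4, 6)
Effective Tm = 44 − 3×3 = 44 − 9 = 35°C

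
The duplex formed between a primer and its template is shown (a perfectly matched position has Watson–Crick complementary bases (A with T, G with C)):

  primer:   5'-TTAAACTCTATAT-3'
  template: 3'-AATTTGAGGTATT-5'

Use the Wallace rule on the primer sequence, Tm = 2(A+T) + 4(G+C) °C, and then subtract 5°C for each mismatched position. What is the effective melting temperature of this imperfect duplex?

Primer base counts: A=5, T=6, G=0, C=2 → A+T=11, G+C=2
Perfect-match Tm = 2(11) + 4(2) = 22 + 8 = 30°C
Mismatches (positions where the bases are not complementary): 2 (at positions 9, 13)
Effective Tm = 30 − 2×5 = 30 − 10 = 20°C

20°C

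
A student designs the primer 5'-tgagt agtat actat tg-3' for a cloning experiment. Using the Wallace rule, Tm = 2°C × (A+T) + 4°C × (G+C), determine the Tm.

44°C

T=7, G=4, A=5, C=1
A+T = 12, G+C = 5
Tm = 2×12 + 4×5 = 44°C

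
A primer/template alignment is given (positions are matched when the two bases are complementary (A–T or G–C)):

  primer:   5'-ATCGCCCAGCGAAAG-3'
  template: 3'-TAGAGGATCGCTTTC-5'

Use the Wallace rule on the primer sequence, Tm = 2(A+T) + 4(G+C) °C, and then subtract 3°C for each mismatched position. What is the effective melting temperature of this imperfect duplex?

Primer base counts: A=5, T=1, G=4, C=5 → A+T=6, G+C=9
Perfect-match Tm = 2(6) + 4(9) = 12 + 36 = 48°C
Mismatches (positions where the bases are not complementary): 2 (at positions 4, 7)
Effective Tm = 48 − 2×3 = 48 − 6 = 42°C

42°C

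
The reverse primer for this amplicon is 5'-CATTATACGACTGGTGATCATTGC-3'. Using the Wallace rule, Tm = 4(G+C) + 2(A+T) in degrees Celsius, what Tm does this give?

68°C

Counting bases: C=5, G=5, T=8, A=6
AT pairs contribute 14, GC pairs contribute 10.
Tm = 2×14 + 4×10 = 68°C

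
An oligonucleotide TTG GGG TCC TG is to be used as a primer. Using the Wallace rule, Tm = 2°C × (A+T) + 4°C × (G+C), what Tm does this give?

Base counts: A=0, C=2, T=4, G=5
AT pairs contribute 4, GC pairs contribute 7.
Tm = 2×4 + 4×7 = 36°C

36°C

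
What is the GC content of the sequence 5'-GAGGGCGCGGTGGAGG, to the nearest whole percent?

Counting bases: T=1, C=2, G=11, A=2
G+C = 11 + 2 = 13 out of 16 bases
%GC = 13/16 × 100 = 81.25% ≈ 81%

81%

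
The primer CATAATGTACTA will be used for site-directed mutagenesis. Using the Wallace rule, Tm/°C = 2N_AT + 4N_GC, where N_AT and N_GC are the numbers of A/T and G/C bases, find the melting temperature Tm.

Counting bases: T=4, A=5, C=2, G=1
A+T = 9, G+C = 3
Tm = 2×9 + 4×3 = 30°C

30°C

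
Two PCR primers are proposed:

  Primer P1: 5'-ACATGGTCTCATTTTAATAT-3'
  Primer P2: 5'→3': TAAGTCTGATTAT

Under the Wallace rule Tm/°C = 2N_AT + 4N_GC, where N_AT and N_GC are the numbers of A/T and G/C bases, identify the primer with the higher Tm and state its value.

Primer P1, 50°C

Primer P1: A+T=15, G+C=5 → Tm = 2(15)+4(5) = 50°C
Primer P2: A+T=10, G+C=3 → Tm = 2(10)+4(3) = 32°C
50°C vs 32°C → primer P1 is higher.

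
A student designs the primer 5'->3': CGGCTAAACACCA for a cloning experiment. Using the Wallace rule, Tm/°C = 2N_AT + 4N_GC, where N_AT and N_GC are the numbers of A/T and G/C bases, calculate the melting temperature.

Base counts: G=2, C=5, T=1, A=5
A+T = 6, G+C = 7
Tm = 2(6) + 4(7) = 12 + 28 = 40°C

40°C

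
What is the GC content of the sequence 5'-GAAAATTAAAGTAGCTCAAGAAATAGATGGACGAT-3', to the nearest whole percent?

31%

A=17, T=7, C=3, G=8
G+C = 8 + 3 = 11 out of 35 bases
%GC = 11/35 × 100 = 31.43% ≈ 31%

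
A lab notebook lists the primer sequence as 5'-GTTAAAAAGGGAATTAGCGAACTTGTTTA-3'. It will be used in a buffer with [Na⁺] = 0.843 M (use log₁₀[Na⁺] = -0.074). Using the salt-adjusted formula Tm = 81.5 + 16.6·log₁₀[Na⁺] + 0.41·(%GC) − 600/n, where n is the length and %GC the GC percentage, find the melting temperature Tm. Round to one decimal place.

Length n = 29. A=11, C=2, T=9, G=7
G+C = 9, so %GC = 9/29 × 100 = 31.034%
Salt term: 16.6 × (-0.074) = -1.228
GC term: 0.41 × 31.034 = 12.724; length term: −600/29 = −20.69
Tm = 81.5 + (-1.228) + 12.724 − 20.69 = 72.306 → 72.3°C

72.3°C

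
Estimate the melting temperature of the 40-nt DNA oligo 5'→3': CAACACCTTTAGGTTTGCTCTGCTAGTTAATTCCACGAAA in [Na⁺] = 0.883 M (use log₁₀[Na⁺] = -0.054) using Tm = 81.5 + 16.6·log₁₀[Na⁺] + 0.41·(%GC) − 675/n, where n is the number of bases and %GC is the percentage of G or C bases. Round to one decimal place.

Length n = 40. Scanning the sequence gives T=13, G=6, A=11, C=10.
G+C = 16, so %GC = 16/40 × 100 = 40%
Salt term: 16.6 × (-0.054) = -0.896
GC term: 0.41 × 40 = 16.4; length term: −675/40 = −16.875
Tm = 81.5 + (-0.896) + 16.4 − 16.875 = 80.129 → 80.1°C

80.1°C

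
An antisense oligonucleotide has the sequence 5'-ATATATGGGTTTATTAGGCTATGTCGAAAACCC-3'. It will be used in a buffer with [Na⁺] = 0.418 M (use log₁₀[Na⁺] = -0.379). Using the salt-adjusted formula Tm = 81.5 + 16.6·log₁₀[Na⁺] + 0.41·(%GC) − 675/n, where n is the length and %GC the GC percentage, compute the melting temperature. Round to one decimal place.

69.7°C

Length n = 33. Counting bases: G=7, C=5, T=11, A=10
G+C = 12, so %GC = 12/33 × 100 = 36.364%
Salt term: 16.6 × (-0.379) = -6.291
GC term: 0.41 × 36.364 = 14.909; length term: −675/33 = −20.455
Tm = 81.5 + (-6.291) + 14.909 − 20.455 = 69.663 → 69.7°C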